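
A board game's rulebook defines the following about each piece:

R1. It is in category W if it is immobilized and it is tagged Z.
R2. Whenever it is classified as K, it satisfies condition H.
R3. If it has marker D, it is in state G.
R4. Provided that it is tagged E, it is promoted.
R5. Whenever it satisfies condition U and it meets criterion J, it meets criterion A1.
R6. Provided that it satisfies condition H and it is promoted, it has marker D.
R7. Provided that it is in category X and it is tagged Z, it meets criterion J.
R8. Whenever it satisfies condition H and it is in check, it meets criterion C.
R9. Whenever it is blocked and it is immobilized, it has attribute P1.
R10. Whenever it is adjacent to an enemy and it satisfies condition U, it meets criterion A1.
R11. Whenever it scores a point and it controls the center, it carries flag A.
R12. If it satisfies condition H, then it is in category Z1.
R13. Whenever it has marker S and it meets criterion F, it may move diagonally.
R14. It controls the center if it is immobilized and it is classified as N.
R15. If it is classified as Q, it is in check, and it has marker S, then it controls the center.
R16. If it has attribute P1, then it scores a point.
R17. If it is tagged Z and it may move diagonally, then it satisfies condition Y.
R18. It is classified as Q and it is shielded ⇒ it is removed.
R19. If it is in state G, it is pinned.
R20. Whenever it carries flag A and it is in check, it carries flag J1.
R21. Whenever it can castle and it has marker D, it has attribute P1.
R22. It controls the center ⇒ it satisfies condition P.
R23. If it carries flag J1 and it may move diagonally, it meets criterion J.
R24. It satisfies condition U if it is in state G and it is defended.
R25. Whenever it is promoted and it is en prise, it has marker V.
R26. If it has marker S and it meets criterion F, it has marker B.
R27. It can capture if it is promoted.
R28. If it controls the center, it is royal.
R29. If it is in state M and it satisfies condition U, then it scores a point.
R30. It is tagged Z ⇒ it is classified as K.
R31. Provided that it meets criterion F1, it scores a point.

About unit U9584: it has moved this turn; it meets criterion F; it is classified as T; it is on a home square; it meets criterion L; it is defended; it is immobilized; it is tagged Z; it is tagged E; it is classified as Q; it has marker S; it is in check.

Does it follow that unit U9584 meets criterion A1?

Forward chaining from the given facts derives: is in category W, is promoted, may move diagonally, controls the center, satisfies condition Y, satisfies condition P, has marker B, can capture, is royal, is classified as K, satisfies condition H, has marker D, meets criterion C, is in category Z1, is in state G, is pinned, satisfies condition U.
Rules concluding "it meets criterion A1": R5 needs "it meets criterion J"; R10 needs "it is adjacent to an enemy" — none of these are established.

No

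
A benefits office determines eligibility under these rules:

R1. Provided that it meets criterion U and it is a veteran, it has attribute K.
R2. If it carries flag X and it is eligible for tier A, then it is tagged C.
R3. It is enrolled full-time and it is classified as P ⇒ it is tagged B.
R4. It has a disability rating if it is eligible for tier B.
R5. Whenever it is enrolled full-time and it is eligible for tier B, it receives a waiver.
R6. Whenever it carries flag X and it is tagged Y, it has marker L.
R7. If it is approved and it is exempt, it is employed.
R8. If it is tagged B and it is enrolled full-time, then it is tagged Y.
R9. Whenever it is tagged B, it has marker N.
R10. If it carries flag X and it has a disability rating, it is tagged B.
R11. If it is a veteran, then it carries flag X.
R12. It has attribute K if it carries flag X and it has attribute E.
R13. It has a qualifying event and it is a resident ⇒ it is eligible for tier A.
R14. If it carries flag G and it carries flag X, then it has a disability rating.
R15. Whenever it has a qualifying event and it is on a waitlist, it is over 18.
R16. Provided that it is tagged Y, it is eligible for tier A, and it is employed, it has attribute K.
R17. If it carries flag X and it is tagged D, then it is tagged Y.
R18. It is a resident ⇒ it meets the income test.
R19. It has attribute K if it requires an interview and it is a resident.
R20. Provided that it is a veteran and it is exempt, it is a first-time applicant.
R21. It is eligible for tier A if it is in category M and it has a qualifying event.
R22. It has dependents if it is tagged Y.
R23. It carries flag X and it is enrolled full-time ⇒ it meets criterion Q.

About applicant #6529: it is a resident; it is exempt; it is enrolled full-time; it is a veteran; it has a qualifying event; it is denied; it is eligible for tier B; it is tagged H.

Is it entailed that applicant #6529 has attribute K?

Forward chaining from the given facts derives: has a disability rating, receives a waiver, carries flag X, is eligible for tier A, meets the income test, is a first-time applicant, meets criterion Q, is tagged C, is tagged B, is tagged Y, has marker N, has dependents, has marker L.
Rules concluding "it has attribute K": R1 needs "it meets criterion U"; R12 needs "it has attribute E"; R16 needs "it is employed"; R19 needs "it requires an interview" — none of these are established.

No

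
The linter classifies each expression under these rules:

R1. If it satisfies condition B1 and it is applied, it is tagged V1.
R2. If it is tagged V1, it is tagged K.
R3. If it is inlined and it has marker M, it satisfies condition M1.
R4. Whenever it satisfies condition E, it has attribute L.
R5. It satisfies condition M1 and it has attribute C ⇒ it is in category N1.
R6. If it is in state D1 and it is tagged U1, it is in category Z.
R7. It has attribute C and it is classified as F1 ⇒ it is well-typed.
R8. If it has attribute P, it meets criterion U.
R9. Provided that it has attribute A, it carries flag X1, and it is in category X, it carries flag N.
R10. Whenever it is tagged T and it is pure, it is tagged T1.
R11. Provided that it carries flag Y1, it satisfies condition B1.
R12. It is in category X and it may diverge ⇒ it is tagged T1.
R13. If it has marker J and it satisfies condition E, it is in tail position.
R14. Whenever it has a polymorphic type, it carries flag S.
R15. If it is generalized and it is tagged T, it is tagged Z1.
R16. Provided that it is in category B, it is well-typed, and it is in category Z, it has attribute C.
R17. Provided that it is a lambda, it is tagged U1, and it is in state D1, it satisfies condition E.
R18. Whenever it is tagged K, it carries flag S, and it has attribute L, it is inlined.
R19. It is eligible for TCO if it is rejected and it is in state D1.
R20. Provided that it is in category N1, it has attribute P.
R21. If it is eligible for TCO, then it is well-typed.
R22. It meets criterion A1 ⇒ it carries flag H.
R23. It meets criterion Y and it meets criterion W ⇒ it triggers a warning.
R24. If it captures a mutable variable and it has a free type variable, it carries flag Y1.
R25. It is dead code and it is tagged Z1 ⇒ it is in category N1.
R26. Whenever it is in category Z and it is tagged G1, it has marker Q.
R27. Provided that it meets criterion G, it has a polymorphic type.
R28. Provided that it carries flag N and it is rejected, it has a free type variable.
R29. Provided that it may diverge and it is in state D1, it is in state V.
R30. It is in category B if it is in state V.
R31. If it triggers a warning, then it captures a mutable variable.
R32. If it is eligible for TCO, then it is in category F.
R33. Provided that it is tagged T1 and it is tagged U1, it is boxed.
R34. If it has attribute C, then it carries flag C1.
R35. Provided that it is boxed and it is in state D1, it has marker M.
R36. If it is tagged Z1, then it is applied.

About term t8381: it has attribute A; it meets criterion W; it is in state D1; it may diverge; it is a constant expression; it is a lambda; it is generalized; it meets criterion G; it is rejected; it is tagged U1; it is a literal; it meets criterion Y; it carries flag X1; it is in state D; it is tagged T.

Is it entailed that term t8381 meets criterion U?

Forward chaining from the given facts derives: is in category Z, is tagged Z1, satisfies condition E, is eligible for TCO, is well-typed, triggers a warning, has a polymorphic type, is in state V, is in category B, captures a mutable variable, is in category F, is applied, has attribute L, carries flag S, has attribute C, carries flag C1.
The only rule concluding "it meets criterion U" is R8, which needs "it has attribute P"; that is never established.

No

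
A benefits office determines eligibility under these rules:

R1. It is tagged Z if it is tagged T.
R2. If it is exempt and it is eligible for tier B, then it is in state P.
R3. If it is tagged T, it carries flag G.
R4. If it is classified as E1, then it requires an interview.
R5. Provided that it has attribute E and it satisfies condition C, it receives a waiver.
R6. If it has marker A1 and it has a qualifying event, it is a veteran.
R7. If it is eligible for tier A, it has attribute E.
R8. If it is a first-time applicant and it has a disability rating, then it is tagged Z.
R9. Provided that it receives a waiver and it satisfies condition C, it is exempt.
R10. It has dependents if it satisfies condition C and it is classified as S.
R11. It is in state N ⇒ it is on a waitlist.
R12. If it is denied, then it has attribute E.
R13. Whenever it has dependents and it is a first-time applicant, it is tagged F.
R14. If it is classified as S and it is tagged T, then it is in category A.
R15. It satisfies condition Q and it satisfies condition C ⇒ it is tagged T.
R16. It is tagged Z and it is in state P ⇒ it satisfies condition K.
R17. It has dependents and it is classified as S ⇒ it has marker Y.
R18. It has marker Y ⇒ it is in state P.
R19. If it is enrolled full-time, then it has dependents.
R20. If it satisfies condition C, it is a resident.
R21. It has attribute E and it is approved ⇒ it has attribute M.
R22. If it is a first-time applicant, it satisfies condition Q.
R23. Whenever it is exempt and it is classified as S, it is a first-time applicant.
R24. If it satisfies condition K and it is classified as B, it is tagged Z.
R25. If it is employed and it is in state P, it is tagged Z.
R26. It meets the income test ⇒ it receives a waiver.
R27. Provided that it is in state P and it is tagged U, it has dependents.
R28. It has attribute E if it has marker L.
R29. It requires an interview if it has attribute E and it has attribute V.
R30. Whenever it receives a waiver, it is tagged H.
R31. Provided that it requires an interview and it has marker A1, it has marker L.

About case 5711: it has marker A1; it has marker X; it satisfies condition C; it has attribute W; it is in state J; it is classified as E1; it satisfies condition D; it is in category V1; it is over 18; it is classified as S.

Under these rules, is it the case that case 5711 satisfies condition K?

By R4 (it is classified as E1): it requires an interview.
By R10 (it satisfies condition C, it is classified as S): it has dependents.
By R17 (it has dependents, it is classified as S): it has marker Y.
By R18 (it has marker Y): it is in state P.
By R31 (it requires an interview, it has marker A1): it has marker L.
By R28 (it has marker L): it has attribute E.
By R5 (it has attribute E, it satisfies condition C): it receives a waiver.
By R9 (it receives a waiver, it satisfies condition C): it is exempt.
By R23 (it is exempt, it is classified as S): it is a first-time applicant.
By R22 (it is a first-time applicant): it satisfies condition Q.
By R15 (it satisfies condition Q, it satisfies condition C): it is tagged T.
By R1 (it is tagged T): it is tagged Z.
By R16 (it is tagged Z, it is in state P): it satisfies condition K.

Yes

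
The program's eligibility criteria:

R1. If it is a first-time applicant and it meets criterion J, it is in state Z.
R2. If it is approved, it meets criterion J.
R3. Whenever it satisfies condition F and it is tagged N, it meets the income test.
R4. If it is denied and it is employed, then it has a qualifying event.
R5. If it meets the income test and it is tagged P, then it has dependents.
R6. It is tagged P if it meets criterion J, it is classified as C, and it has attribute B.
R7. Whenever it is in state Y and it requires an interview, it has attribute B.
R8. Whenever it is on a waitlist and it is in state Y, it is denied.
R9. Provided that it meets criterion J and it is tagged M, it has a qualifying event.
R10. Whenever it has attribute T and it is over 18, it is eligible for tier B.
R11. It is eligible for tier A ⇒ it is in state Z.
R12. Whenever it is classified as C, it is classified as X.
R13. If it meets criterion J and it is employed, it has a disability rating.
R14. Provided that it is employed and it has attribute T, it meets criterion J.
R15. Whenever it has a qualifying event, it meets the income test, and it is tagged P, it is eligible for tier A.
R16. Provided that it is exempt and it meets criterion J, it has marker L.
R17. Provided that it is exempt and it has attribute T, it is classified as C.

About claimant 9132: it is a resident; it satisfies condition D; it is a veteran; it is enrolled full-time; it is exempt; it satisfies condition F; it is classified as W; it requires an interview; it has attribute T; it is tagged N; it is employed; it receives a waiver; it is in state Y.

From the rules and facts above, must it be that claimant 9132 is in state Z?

Forward chaining from the given facts derives: meets the income test, has attribute B, meets criterion J, has marker L, is classified as C, is tagged P, is classified as X, has a disability rating, has dependents.
Rules concluding "it is in state Z": R1 needs "it is a first-time applicant"; R11 needs "it is eligible for tier A" — none of these are established.

No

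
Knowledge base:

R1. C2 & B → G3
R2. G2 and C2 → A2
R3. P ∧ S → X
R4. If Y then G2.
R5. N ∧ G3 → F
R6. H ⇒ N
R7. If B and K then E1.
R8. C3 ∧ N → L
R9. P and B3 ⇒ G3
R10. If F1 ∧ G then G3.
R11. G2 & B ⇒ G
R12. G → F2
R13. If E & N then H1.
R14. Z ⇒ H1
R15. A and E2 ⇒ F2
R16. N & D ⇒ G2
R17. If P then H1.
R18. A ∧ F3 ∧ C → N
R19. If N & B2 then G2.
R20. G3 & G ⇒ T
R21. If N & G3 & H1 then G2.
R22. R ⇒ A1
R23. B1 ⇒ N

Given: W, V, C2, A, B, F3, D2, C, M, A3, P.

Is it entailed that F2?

G3  (by R1: C2, B)
H1  (by R17: P)
N  (by R18: A, F3, C)
G2  (by R21: N, G3, H1)
G  (by R11: G2, B)
F2  (by R12: G)

Yes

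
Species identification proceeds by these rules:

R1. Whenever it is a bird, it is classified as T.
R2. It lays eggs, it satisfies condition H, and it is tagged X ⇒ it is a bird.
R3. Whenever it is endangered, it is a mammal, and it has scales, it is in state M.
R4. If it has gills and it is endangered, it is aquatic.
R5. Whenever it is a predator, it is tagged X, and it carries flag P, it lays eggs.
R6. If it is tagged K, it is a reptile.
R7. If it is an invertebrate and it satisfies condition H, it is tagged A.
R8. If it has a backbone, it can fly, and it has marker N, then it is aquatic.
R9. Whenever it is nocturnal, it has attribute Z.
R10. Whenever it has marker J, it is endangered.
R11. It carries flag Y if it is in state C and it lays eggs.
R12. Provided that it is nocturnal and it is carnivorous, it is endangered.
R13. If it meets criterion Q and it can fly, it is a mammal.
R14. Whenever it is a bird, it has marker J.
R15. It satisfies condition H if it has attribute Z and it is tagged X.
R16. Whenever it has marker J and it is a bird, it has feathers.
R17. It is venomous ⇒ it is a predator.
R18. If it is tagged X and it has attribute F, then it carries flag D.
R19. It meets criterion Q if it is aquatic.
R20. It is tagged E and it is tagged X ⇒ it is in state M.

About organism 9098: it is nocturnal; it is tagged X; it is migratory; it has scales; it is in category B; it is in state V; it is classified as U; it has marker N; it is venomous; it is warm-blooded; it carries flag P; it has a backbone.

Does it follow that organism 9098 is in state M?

No

Forward chaining from the given facts derives: has attribute Z, satisfies condition H, is a predator, lays eggs, is a bird, has marker J, has feathers, is classified as T, is endangered.
Rules concluding "it is in state M": R3 needs "it is a mammal"; R20 needs "it is tagged E" — none of these are established.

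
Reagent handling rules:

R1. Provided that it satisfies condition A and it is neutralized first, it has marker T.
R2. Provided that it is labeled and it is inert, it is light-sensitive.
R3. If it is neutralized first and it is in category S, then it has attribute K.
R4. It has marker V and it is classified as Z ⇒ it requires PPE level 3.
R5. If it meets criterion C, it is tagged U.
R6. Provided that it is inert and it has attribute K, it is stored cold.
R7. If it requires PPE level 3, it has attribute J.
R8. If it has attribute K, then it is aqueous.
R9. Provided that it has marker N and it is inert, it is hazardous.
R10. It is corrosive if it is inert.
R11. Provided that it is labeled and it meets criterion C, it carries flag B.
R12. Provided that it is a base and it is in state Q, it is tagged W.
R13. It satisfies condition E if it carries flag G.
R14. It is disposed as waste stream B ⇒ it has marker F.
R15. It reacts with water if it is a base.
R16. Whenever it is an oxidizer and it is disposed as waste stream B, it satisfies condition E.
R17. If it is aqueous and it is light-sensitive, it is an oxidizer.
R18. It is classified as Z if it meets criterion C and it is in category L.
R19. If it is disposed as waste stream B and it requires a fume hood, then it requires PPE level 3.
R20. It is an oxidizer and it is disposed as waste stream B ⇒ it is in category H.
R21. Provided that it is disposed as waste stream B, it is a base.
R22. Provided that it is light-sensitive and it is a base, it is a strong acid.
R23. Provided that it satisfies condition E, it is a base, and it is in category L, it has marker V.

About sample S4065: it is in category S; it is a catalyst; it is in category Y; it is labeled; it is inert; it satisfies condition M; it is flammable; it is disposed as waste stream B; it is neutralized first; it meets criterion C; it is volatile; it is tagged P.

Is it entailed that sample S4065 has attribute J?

No

Forward chaining from the given facts derives: is light-sensitive, has attribute K, is tagged U, is stored cold, is aqueous, is corrosive, carries flag B, has marker F, is an oxidizer, is in category H, is a base, is a strong acid, reacts with water, satisfies condition E.
The only rule concluding "it has attribute J" is R7, which needs "it requires PPE level 3"; that is never established.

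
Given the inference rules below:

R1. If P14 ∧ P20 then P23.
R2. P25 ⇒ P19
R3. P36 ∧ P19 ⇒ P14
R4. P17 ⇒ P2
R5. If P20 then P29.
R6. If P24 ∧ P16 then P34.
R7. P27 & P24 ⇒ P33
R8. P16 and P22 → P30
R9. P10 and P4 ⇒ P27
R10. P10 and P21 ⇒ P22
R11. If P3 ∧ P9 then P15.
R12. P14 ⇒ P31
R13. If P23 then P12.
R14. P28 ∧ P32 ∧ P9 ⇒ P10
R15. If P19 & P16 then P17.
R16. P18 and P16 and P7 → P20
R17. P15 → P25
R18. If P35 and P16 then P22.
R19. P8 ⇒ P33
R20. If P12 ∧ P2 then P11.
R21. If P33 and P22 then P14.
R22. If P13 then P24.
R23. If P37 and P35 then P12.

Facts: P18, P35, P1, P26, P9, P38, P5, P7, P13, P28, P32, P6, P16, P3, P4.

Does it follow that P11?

P15  (by R11: P3, P9)
P10  (by R14: P28, P32, P9)
P20  (by R16: P18, P16, P7)
P25  (by R17: P15)
P22  (by R18: P35, P16)
P24  (by R22: P13)
P19  (by R2: P25)
P27  (by R9: P10, P4)
P17  (by R15: P19, P16)
P2  (by R4: P17)
P33  (by R7: P27, P24)
P14  (by R21: P33, P22)
P23  (by R1: P14, P20)
P12  (by R13: P23)
P11  (by R20: P12, P2)

Yes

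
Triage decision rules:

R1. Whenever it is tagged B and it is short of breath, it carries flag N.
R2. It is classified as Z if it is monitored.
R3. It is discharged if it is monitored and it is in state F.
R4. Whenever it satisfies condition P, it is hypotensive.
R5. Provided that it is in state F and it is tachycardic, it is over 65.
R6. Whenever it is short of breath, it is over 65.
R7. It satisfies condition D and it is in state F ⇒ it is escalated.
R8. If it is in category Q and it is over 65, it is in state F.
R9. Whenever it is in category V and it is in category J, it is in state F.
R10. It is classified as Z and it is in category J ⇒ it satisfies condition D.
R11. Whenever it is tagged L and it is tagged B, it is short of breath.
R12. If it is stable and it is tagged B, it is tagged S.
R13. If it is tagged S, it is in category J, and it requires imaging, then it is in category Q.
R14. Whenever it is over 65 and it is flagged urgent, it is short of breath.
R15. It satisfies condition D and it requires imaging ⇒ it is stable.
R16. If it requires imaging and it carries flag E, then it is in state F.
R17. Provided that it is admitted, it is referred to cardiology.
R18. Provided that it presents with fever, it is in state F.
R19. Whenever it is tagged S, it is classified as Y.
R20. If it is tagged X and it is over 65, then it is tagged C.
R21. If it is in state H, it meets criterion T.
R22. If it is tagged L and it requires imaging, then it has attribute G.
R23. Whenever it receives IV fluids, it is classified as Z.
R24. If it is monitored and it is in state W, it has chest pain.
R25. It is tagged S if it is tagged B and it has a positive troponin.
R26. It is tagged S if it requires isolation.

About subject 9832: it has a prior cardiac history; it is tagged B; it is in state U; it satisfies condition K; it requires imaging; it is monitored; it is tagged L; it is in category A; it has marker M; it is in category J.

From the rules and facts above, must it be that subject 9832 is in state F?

By R2 (it is monitored): it is classified as Z.
By R10 (it is classified as Z, it is in category J): it satisfies condition D.
By R11 (it is tagged L, it is tagged B): it is short of breath.
By R15 (it satisfies condition D, it requires imaging): it is stable.
By R6 (it is short of breath): it is over 65.
By R12 (it is stable, it is tagged B): it is tagged S.
By R13 (it is tagged S, it is in category J, it requires imaging): it is in category Q.
By R8 (it is in category Q, it is over 65): it is in state F.

Yes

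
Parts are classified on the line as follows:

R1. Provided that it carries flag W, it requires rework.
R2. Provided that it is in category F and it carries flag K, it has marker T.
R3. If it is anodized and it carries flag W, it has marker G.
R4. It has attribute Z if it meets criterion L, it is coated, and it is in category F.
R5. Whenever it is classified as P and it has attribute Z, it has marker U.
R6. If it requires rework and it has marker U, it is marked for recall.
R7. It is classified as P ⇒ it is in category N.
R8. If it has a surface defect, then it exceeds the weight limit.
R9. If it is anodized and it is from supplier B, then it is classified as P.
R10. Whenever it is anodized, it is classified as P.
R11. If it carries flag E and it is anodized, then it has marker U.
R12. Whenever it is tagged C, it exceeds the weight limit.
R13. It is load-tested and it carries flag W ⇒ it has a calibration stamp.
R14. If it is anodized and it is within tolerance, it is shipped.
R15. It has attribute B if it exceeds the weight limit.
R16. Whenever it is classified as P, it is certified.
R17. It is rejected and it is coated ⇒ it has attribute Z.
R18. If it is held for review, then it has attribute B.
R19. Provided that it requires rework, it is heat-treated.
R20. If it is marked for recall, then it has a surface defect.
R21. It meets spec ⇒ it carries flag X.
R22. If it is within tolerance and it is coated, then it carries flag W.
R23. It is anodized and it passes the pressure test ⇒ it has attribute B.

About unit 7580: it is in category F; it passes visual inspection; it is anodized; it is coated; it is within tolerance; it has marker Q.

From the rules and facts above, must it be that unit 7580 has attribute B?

No

Forward chaining from the given facts derives: is classified as P, is shipped, is certified, carries flag W, requires rework, has marker G, is in category N, is heat-treated.
Rules concluding "it has attribute B": R15 needs "it exceeds the weight limit"; R18 needs "it is held for review"; R23 needs "it passes the pressure test" — none of these are established.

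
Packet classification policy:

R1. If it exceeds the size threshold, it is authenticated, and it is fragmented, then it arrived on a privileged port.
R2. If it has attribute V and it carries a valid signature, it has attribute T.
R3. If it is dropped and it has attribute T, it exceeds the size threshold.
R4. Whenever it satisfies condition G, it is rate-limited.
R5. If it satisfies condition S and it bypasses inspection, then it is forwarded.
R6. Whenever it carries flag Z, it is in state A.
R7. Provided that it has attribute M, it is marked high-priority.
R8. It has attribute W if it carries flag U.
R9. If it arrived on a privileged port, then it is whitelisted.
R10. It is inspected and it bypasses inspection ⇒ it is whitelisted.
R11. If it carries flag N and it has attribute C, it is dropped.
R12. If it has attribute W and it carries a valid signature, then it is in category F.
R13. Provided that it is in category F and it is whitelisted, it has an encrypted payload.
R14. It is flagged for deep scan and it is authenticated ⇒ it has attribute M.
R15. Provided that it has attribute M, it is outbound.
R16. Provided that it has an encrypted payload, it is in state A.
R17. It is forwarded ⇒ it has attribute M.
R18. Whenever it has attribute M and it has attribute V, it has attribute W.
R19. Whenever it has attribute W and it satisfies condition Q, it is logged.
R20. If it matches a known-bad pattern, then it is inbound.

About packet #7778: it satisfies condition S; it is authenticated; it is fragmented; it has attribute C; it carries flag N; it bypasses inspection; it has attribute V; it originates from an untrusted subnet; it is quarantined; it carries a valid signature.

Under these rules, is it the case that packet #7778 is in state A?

By R2 (it has attribute V, it carries a valid signature): it has attribute T.
By R5 (it satisfies condition S, it bypasses inspection): it is forwarded.
By R11 (it carries flag N, it has attribute C): it is dropped.
By R17 (it is forwarded): it has attribute M.
By R18 (it has attribute M, it has attribute V): it has attribute W.
By R3 (it is dropped, it has attribute T): it exceeds the size threshold.
By R12 (it has attribute W, it carries a valid signature): it is in category F.
By R1 (it exceeds the size threshold, it is authenticated, it is fragmented): it arrived on a privileged port.
By R9 (it arrived on a privileged port): it is whitelisted.
By R13 (it is in category F, it is whitelisted): it has an encrypted payload.
By R16 (it has an encrypted payload): it is in state A.

Yes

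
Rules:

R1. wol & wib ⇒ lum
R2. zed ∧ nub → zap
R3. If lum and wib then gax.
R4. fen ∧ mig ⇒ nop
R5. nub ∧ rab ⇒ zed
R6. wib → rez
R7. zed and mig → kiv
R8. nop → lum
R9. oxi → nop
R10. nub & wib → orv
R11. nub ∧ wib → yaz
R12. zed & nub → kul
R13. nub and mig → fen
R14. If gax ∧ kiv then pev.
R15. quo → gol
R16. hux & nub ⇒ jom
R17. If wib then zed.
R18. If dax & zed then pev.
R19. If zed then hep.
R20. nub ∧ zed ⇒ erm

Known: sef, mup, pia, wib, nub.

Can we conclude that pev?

No

Forward chaining from the given facts derives: rez, orv, yaz, zed, hep, erm, zap, kul.
Rules concluding pev: R14 needs gax; R18 needs dax — none of these are established.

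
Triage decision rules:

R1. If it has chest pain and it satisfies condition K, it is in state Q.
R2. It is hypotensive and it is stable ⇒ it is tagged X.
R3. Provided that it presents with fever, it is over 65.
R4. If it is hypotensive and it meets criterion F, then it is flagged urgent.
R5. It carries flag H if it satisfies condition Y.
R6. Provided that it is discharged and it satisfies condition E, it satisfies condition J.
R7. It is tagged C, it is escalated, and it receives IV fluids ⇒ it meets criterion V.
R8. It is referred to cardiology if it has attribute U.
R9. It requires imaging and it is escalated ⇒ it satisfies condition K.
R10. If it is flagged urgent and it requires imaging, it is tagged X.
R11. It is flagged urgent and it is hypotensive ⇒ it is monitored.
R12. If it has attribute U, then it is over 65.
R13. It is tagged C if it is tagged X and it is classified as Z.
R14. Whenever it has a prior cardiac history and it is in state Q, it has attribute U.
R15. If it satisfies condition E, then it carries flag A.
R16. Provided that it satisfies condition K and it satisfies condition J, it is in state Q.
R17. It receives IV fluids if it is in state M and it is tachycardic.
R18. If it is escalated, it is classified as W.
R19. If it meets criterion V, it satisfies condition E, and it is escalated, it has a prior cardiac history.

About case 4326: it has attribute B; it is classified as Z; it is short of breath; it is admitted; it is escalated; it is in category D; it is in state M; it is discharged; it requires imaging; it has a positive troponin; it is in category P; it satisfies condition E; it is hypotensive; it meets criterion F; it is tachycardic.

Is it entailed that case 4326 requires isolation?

No

Forward chaining from the given facts derives: is flagged urgent, satisfies condition J, satisfies condition K, is tagged X, is monitored, is tagged C, carries flag A, is in state Q, receives IV fluids, is classified as W, meets criterion V, has a prior cardiac history, has attribute U, is referred to cardiology, is over 65.
No rule has "it requires isolation" as its conclusion, and it is not among the given facts.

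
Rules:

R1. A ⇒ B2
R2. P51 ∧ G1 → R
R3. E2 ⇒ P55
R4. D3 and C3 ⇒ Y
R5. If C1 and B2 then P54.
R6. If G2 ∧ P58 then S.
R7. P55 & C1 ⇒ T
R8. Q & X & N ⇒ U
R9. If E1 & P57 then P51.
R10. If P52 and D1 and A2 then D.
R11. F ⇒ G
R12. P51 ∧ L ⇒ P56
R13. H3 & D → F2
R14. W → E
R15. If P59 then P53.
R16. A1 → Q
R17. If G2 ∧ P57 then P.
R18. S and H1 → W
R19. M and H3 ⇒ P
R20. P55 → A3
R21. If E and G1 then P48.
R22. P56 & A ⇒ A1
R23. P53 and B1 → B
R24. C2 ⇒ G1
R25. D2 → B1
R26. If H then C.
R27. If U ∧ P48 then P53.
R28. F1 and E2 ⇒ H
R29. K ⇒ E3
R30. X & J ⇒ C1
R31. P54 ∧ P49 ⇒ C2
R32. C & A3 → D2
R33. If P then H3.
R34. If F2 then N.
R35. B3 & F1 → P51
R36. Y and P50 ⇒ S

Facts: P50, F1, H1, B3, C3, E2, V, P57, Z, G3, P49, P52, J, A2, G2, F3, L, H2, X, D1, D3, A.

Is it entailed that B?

Yes

B2  (by R1: A)
P55  (by R3: E2)
Y  (by R4: D3, C3)
D  (by R10: P52, D1, A2)
P  (by R17: G2, P57)
A3  (by R20: P55)
H  (by R28: F1, E2)
C1  (by R30: X, J)
H3  (by R33: P)
P51  (by R35: B3, F1)
S  (by R36: Y, P50)
P54  (by R5: C1, B2)
P56  (by R12: P51, L)
F2  (by R13: H3, D)
W  (by R18: S, H1)
A1  (by R22: P56, A)
C  (by R26: H)
C2  (by R31: P54, P49)
D2  (by R32: C, A3)
N  (by R34: F2)
E  (by R14: W)
Q  (by R16: A1)
G1  (by R24: C2)
B1  (by R25: D2)
U  (by R8: Q, X, N)
P48  (by R21: E, G1)
P53  (by R27: U, P48)
B  (by R23: P53, B1)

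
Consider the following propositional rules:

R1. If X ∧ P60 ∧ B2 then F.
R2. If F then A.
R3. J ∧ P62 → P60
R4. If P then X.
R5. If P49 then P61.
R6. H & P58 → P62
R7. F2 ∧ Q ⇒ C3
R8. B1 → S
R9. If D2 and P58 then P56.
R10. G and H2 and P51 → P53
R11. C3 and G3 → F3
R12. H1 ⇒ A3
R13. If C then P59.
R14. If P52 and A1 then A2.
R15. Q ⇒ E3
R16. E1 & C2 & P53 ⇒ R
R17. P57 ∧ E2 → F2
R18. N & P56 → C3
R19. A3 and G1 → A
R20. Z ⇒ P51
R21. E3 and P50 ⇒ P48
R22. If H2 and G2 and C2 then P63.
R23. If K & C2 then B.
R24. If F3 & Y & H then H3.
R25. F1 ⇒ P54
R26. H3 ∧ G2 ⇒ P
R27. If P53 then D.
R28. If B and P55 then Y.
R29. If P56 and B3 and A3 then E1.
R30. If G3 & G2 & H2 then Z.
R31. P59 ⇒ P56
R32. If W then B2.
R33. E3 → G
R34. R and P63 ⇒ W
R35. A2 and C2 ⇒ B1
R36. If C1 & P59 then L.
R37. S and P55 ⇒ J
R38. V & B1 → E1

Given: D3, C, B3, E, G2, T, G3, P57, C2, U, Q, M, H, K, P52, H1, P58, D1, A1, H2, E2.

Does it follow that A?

No

Forward chaining from the given facts derives: P62, A3, P59, A2, E3, F2, P63, B, Z, P56, G, B1, C3, S, F3, P51, E1, P53, R, D, W, B2.
Rules concluding A: R2 needs F; R19 needs G1 — none of these are established.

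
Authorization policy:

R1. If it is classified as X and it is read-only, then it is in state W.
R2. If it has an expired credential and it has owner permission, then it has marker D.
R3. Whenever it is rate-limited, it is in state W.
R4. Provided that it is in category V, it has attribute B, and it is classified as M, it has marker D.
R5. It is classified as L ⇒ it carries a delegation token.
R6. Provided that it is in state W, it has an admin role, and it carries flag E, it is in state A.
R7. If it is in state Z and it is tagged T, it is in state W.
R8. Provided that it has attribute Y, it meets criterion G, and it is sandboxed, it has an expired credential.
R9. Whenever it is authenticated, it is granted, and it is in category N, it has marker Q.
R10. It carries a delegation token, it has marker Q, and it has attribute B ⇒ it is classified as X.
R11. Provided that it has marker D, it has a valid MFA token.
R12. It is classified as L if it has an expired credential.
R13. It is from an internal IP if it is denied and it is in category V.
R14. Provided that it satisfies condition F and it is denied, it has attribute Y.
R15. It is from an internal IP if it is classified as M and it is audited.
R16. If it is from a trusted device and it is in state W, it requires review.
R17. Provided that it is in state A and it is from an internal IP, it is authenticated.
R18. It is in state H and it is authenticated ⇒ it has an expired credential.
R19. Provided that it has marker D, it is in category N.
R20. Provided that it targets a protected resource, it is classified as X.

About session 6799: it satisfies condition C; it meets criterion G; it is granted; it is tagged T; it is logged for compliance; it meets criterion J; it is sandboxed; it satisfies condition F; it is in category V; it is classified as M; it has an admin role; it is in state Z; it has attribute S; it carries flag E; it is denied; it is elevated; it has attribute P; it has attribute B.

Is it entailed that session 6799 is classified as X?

Yes

By R4 (it is in category V, it has attribute B, it is classified as M): it has marker D.
By R7 (it is in state Z, it is tagged T): it is in state W.
By R13 (it is denied, it is in category V): it is from an internal IP.
By R14 (it satisfies condition F, it is denied): it has attribute Y.
By R19 (it has marker D): it is in category N.
By R6 (it is in state W, it has an admin role, it carries flag E): it is in state A.
By R8 (it has attribute Y, it meets criterion G, it is sandboxed): it has an expired credential.
By R12 (it has an expired credential): it is classified as L.
By R17 (it is in state A, it is from an internal IP): it is authenticated.
By R5 (it is classified as L): it carries a delegation token.
By R9 (it is authenticated, it is granted, it is in category N): it has marker Q.
By R10 (it carries a delegation token, it has marker Q, it has attribute B): it is classified as X.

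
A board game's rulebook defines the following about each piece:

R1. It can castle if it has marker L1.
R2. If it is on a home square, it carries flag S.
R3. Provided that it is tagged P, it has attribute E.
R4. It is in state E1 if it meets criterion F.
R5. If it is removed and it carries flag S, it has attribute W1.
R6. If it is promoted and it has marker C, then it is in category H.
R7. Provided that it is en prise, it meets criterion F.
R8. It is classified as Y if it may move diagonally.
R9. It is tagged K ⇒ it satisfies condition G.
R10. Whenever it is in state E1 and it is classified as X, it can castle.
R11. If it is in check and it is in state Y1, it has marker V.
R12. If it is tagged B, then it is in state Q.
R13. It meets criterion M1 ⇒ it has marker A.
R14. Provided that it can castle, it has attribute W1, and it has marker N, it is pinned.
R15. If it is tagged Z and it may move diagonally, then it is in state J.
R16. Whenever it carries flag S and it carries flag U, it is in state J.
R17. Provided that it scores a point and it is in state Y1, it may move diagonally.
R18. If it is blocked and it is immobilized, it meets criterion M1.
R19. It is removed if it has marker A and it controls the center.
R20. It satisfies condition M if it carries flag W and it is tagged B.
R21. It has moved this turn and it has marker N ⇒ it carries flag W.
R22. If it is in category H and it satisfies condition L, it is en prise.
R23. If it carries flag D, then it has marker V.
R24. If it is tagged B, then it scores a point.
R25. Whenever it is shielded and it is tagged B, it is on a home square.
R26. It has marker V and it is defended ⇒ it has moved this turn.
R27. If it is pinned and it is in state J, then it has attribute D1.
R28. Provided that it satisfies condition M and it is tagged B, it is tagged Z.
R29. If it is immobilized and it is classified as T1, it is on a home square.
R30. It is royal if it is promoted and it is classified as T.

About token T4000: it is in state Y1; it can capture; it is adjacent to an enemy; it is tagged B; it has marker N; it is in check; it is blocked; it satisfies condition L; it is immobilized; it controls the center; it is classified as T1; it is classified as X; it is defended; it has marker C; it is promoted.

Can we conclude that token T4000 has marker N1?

Forward chaining from the given facts derives: is in category H, has marker V, is in state Q, meets criterion M1, is en prise, scores a point, has moved this turn, is on a home square, carries flag S, meets criterion F, has marker A, may move diagonally, is removed, carries flag W, is in state E1, has attribute W1, is classified as Y, can castle, is pinned, satisfies condition M, is tagged Z, is in state J, has attribute D1.
No rule has "it has marker N1" as its conclusion, and it is not among the given facts.

No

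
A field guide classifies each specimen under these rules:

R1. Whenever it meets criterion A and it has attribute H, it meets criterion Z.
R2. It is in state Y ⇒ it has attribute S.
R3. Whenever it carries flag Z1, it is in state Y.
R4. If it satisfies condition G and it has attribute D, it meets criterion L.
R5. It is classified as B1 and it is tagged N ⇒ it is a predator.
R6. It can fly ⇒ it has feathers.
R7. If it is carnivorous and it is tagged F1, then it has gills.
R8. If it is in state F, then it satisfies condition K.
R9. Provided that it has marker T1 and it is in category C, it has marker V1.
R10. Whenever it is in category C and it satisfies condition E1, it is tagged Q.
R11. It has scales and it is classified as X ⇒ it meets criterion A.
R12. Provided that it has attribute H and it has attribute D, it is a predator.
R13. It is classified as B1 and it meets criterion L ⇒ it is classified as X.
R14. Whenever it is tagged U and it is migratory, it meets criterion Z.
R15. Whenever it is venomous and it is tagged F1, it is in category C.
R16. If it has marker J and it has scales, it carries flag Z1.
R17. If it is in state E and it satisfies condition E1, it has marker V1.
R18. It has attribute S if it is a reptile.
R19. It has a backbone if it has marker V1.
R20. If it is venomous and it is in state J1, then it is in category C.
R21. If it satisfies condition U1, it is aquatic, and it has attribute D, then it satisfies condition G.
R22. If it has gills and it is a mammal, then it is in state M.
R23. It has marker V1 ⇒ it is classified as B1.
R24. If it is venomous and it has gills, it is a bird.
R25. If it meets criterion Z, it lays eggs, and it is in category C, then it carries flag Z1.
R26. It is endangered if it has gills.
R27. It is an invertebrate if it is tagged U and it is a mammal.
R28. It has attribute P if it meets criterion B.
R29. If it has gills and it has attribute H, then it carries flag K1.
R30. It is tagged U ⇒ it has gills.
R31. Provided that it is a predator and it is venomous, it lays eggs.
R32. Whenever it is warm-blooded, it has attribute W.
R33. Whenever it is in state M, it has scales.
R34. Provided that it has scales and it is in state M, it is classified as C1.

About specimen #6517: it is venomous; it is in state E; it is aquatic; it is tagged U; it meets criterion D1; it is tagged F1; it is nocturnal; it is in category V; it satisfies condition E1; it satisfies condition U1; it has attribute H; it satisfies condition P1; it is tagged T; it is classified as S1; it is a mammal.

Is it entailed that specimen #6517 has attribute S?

No

Forward chaining from the given facts derives: is in category C, has marker V1, has a backbone, is classified as B1, is an invertebrate, has gills, is tagged Q, is in state M, is a bird, is endangered, carries flag K1, has scales, is classified as C1.
Rules concluding "it has attribute S": R2 needs "it is in state Y"; R18 needs "it is a reptile" — none of these are established.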